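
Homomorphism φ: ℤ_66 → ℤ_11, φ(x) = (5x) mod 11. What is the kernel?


Kernel = preimage of identity
ker(φ) = {x ∈ ℤ_66 : 5x ≡ 0 (mod 11)}. Since 11 | 66, φ is well-defined. The kernel is the cyclic subgroup ⟨11⟩ of ℤ_66 (order 6), i.e. {0, 11, 22, 33, 44, 55}

ker(φ) = {0, 11, 22, 33, 44, 55}


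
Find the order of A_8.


|A_n| = n!/2 (even permutations)
|A_8| = 8!/2 = 40320/2 = 20160

|A_8| = 20160


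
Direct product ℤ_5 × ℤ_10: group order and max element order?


|ℤ_5 × ℤ_10| = 5 × 10 = 50
Max element order = lcm(5,10) = 10
Cyclic? No (gcd=5)

|ℤ_5×ℤ_10| = 50, max element order = 10


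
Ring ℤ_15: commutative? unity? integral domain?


ℤ_15 is a commutative ring with unity 1; 15 = 3×5 is composite, so 3·5 ≡ 0 gives zero divisors (not an integral domain)
Commutative: Yes
Integral domain: No
Has unity: Yes

ℤ_15: Commutative=Yes, Unity=Yes


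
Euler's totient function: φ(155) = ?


Factor n: 155 = 5 × 31
φ(n) = n · ∏(1 - 1/p) over distinct primes p | n
φ(155) = 155 · (1 - 1/5) · (1 - 1/31) = 120

φ(155) = 120


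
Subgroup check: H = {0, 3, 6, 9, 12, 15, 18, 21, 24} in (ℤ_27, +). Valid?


Subgroup test for H = {0, 3, 6, 9, 12, 15, 18, 21, 24} in (ℤ_27, +):
(1) 0 ∈ H? Yes
(2) Closure: for all a,b ∈ H, (a+b) mod 27 ∈ H? Yes
(3) Inverses: for all a ∈ H, -a mod 27 ∈ H? Yes

Yes, H is a subgroup of ℤ_27


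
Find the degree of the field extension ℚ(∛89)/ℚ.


∛89 has minimal polynomial x³ - 89 (irreducible over ℚ since 89 is not a perfect cube)

[ℚ(∛89)/ℚ] = 3


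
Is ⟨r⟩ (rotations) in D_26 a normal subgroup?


H = ⟨r⟩ (rotations) in D_26
The rotation subgroup ⟨r⟩ has index 2 in D_26, so it is normal

Yes, normal subgroup


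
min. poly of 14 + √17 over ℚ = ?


Let α = 14 + √17. Then α - 14 = √17, so (α - 14)² = 17, giving α² - 28α + 179 = 0. Degree 2 and α ∉ ℚ, so this is the minimal polynomial.

Minimal polynomial: x² - 28x + 179


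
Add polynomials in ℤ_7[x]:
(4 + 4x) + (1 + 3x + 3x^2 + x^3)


Add coefficients mod 7:
x^0: 4 + 1 = 5 (mod 7)
x^1: 4 + 3 = 0 (mod 7)
x^2: 0 + 3 = 3 (mod 7)
x^3: 0 + 1 = 1 (mod 7)
Result: 5 + 3x^2 + x^3

f + g = 5 + 3x^2 + x^3


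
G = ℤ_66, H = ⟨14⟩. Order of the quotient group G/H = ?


|⟨14⟩| = n / gcd(14, 66) = 66 / 2 = 33
H is normal (ℤ_66 is abelian).
|G/H| = |G| / |H| = 66 / 33 = 2

|G/H| = 2


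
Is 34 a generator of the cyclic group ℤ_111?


g generates ℤ_n iff gcd(g, n) = 1
gcd(34, 111) = 1
Since gcd = 1, 34 is a generator.

Yes, 34 generates ℤ_111


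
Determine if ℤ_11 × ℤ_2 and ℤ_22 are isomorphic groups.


Comparing ℤ_11 × ℤ_2 and ℤ_22:
gcd(11,2) = 1, so ℤ_11 × ℤ_2 ≅ ℤ_22 (CRT)

Yes, ℤ_11 × ℤ_2 ≅ ℤ_22


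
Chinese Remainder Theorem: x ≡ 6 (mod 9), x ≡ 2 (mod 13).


m₁ = 9, m₂ = 13, gcd = 1, so CRT applies. M = m₁·m₂ = 117
Let M₁ = M/m₁ = 13, M₂ = M/m₂ = 9
Find y₁ ≡ M₁⁻¹ (mod m₁): 13⁻¹ ≡ 7 (mod 9)
Find y₂ ≡ M₂⁻¹ (mod m₂): 9⁻¹ ≡ 3 (mod 13)
x = a₁·M₁·y₁ + a₂·M₂·y₂ = 6·13·7 + 2·9·3 = 600
Reduce mod 117: x ≡ 15
Check: 15 mod 9 = 6 ✓, 15 mod 13 = 2 ✓

x ≡ 15 (mod 117)


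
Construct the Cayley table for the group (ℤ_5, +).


Elements: {0, 1, 2, 3, 4}
Operation: addition mod 5
Entry (a, b) = (a + b) mod 5

Cayley table:
  | 0 | 1 | 2 | 3 | 4
0 | 0 | 1 | 2 | 3 | 4
1 | 1 | 2 | 3 | 4 | 0
2 | 2 | 3 | 4 | 0 | 1
3 | 3 | 4 | 0 | 1 | 2
4 | 4 | 0 | 1 | 2 | 3


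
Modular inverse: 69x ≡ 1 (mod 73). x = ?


Use the extended Euclidean algorithm to write 1 = 69·s + 73·t; then s mod 73 is the inverse.
Euclidean algorithm:
  69 = 0·73 + 69
  73 = 1·69 + 4
  69 = 17·4 + 1
  4 = 4·1 + 0
gcd(69,73) = 1
Back-substitution gives: 69·(18) + 73·(-17) = 1
So 69⁻¹ ≡ 18 ≡ 18 (mod 73)
Check: 69 × 18 = 1242 ≡ 1 (mod 73) ✓

69⁻¹ ≡ 18 (mod 73)


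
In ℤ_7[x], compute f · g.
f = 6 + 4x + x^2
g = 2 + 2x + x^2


Expand and collect like terms; reduce coefficients mod 7:
x^0: 6·2 = 12 ≡ 5 (mod 7)
x^1: 6·2 + 4·2 = 20 ≡ 6 (mod 7)
x^2: 6·1 + 4·2 + 1·2 = 16 ≡ 2 (mod 7)
x^3: 4·1 + 1·2 = 6 ≡ 6 (mod 7)
x^4: 1·1 = 1 ≡ 1 (mod 7)
Result: 5 + 6x + 2x^2 + 6x^3 + x^4

f · g = 5 + 6x + 2x^2 + 6x^3 + x^4


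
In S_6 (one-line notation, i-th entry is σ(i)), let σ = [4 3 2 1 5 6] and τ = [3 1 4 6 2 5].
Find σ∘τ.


σ∘τ: apply τ first, then σ
1 →τ 3 →σ 2
2 →τ 1 →σ 4
3 →τ 4 →σ 1
4 →τ 6 →σ 6
5 →τ 2 →σ 3
6 →τ 5 →σ 5

σ∘τ = [2 4 1 6 3 5]


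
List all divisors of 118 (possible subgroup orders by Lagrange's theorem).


Lagrange's theorem: |H| divides |G|
|G| = 118
Divisors of 118: 1, 2, 59, 118

Possible subgroup orders: {1, 2, 59, 118}


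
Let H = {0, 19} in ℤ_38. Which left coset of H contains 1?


1 + H = {1 + h (mod 38) : h ∈ H}
1+0=1, 1+19=20

1 + H = {1, 20}


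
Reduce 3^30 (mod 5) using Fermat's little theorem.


Fermat's little theorem: if p is prime and gcd(a,p)=1, then a^(p-1) ≡ 1 (mod p)
p = 5 is prime, gcd(3,5) = 1
Reduce exponent: 30 mod 4 = 2
So 3^30 ≡ 3^2 (mod 5)
3^2 mod 5 = 4

3^30 ≡ 4 (mod 5)


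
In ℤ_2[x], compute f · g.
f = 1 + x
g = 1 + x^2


Expand and collect like terms; reduce coefficients mod 2:
x^0: 1·1 = 1 ≡ 1 (mod 2)
x^1: 1·0 + 1·1 = 1 ≡ 1 (mod 2)
x^2: 1·1 + 1·0 = 1 ≡ 1 (mod 2)
x^3: 1·1 = 1 ≡ 1 (mod 2)
Result: 1 + x + x^2 + x^3

f · g = 1 + x + x^2 + x^3


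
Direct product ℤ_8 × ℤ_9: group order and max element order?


|ℤ_8 × ℤ_9| = 8 × 9 = 72
Max element order = lcm(8,9) = 72
Cyclic? Yes (gcd=1)

|ℤ_8×ℤ_9| = 72, max element order = 72


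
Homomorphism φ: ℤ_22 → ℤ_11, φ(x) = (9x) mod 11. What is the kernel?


Kernel = preimage of identity
ker(φ) = {x ∈ ℤ_22 : 9x ≡ 0 (mod 11)}. Since 11 | 22, φ is well-defined. The kernel is the cyclic subgroup ⟨11⟩ of ℤ_22 (order 2), i.e. {0, 11}

ker(φ) = {0, 11}


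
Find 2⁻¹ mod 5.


Use the extended Euclidean algorithm to write 1 = 2·s + 5·t; then s mod 5 is the inverse.
Euclidean algorithm:
  2 = 0·5 + 2
  5 = 2·2 + 1
  2 = 2·1 + 0
gcd(2,5) = 1
Back-substitution gives: 2·(-2) + 5·(1) = 1
So 2⁻¹ ≡ -2 ≡ 3 (mod 5)
Check: 2 × 3 = 6 ≡ 1 (mod 5) ✓

2⁻¹ ≡ 3 (mod 5)


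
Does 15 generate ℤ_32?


g generates ℤ_n iff gcd(g, n) = 1
gcd(15, 32) = 1
Since gcd = 1, 15 is a generator.

Yes, 15 generates ℤ_32


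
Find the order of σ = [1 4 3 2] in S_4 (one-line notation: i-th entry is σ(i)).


Cycle decomposition: (2 4)
Cycle lengths: 2
Order = lcm(2) = 2

ord(σ) = 2


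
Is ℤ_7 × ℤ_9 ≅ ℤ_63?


Comparing ℤ_7 × ℤ_9 and ℤ_63:
gcd(7,9) = 1, so ℤ_7 × ℤ_9 ≅ ℤ_63 (CRT)

Yes, ℤ_7 × ℤ_9 ≅ ℤ_63


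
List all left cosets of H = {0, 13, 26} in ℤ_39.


H = {0, 13, 26}, |H| = 3
Number of cosets = |G|/|H| = 39/3 = 13
0 + H = {0, 13, 26}
1 + H = {1, 14, 27}
2 + H = {2, 15, 28}
3 + H = {3, 16, 29}
4 + H = {4, 17, 30}
5 + H = {5, 18, 31}
6 + H = {6, 19, 32}
7 + H = {7, 20, 33}
8 + H = {8, 21, 34}
9 + H = {9, 22, 35}
10 + H = {10, 23, 36}
11 + H = {11, 24, 37}
12 + H = {12, 25, 38}

Cosets: 0+H={0,13,26}; 1+H={1,14,27}; 2+H={2,15,28}; 3+H={3,16,29}; 4+H={4,17,30}; 5+H={5,18,31}; 6+H={6,19,32}; 7+H={7,20,33}; 8+H={8,21,34}; 9+H={9,22,35}; 10+H={10,23,36}; 11+H={11,24,37}; 12+H={12,25,38}


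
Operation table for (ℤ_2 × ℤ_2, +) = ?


Elements: {(0,0), (0,1), (1,0), (1,1)}
Operation: componentwise addition mod (2, 2)
Entry (a, b) = ((a₁+b₁) mod 2, (a₂+b₂) mod 2)

Cayley table:
      | (0,0) | (0,1) | (1,0) | (1,1)
(0,0) | (0,0) | (0,1) | (1,0) | (1,1)
(0,1) | (0,1) | (0,0) | (1,1) | (1,0)
(1,0) | (1,0) | (1,1) | (0,0) | (0,1)
(1,1) | (1,1) | (1,0) | (0,1) | (0,0)


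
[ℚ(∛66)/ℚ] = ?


∛66 has minimal polynomial x³ - 66 (irreducible over ℚ since 66 is not a perfect cube)

[ℚ(∛66)/ℚ] = 3


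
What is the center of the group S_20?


Z(G) = {g ∈ G | gx = xg for all x ∈ G}
S_n is non-abelian for n ≥ 3; Z(S_20) is trivial

Z(S_20) = {e}


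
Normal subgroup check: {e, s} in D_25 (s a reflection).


H = {e, s} in D_25 (s a reflection)
r·s·r⁻¹ = sr⁻² ≠ s for n ≥ 3, so {e, s} is not closed under conjugation

No, not a normal subgroup


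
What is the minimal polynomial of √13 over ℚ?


√13 satisfies x² - 13 = 0, irreducible over ℚ since 13 is squarefree

Minimal polynomial: x² - 13


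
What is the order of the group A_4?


|A_n| = n!/2 (even permutations)
|A_4| = 4!/2 = 24/2 = 12

|A_4| = 12


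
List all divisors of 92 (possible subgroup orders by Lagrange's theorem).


Lagrange's theorem: |H| divides |G|
|G| = 92
Divisors of 92: 1, 2, 4, 23, 46, 92

Possible subgroup orders: {1, 2, 4, 23, 46, 92}


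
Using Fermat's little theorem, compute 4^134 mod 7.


Fermat's little theorem: if p is prime and gcd(a,p)=1, then a^(p-1) ≡ 1 (mod p)
p = 7 is prime, gcd(4,7) = 1
Reduce exponent: 134 mod 6 = 2
So 4^134 ≡ 4^2 (mod 7)
4^2 mod 7 = 2

4^134 ≡ 2 (mod 7)


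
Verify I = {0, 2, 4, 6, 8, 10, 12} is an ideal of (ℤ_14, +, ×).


Check ideal conditions for I = {0, 2, 4, 6, 8, 10, 12} in ℤ_14:
(1) I is an additive subgroup? Yes
(2) For r ∈ ℤ_14 and a ∈ I: r·a ∈ I? Yes

Yes, I is an ideal of ℤ_14


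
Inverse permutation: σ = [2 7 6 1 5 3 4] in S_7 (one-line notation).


To find σ⁻¹, swap domain and range:
σ(1) = 2 → σ⁻¹(2) = 1
σ(2) = 7 → σ⁻¹(7) = 2
σ(3) = 6 → σ⁻¹(6) = 3
σ(4) = 1 → σ⁻¹(1) = 4
σ(5) = 5 → σ⁻¹(5) = 5
σ(6) = 3 → σ⁻¹(3) = 6
σ(7) = 4 → σ⁻¹(4) = 7

σ⁻¹ = [4 1 6 7 5 3 2]


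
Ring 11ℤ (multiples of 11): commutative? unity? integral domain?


11ℤ is a commutative ring under +,× but has no multiplicative identity (1 ∉ 11ℤ); it has no zero divisors, but without unity it is not an integral domain
Commutative: Yes
Integral domain: No
Has unity: No

11ℤ (multiples of 11): Commutative=Yes, Unity=No


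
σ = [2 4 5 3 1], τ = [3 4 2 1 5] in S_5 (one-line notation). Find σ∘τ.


σ∘τ: apply τ first, then σ
1 →τ 3 →σ 5
2 →τ 4 →σ 3
3 →τ 2 →σ 4
4 →τ 1 →σ 2
5 →τ 5 →σ 1

σ∘τ = [5 3 4 2 1]


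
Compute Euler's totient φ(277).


Factor n: 277 = 277
φ(n) = n · ∏(1 - 1/p) over distinct primes p | n
φ(277) = 277 · (1 - 1/277) = 276

φ(277) = 276


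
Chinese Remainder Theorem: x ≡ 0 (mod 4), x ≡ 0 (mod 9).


m₁ = 4, m₂ = 9, gcd = 1, so CRT applies. M = m₁·m₂ = 36
Let M₁ = M/m₁ = 9, M₂ = M/m₂ = 4
Find y₁ ≡ M₁⁻¹ (mod m₁): 9⁻¹ ≡ 1 (mod 4)
Find y₂ ≡ M₂⁻¹ (mod m₂): 4⁻¹ ≡ 7 (mod 9)
x = a₁·M₁·y₁ + a₂·M₂·y₂ = 0·9·1 + 0·4·7 = 0
Reduce mod 36: x ≡ 0
Check: 0 mod 4 = 0 ✓, 0 mod 9 = 0 ✓

x ≡ 0 (mod 36)


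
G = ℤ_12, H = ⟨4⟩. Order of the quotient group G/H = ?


|⟨4⟩| = n / gcd(4, 12) = 12 / 4 = 3
H is normal (ℤ_12 is abelian).
|G/H| = |G| / |H| = 12 / 3 = 4

|G/H| = 4


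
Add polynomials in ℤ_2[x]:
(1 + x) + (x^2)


Add coefficients mod 2:
x^0: 1 + 0 = 1 (mod 2)
x^1: 1 + 0 = 1 (mod 2)
x^2: 0 + 1 = 1 (mod 2)
Result: 1 + x + x^2

f + g = 1 + x + x^2


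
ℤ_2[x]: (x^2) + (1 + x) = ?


Add coefficients mod 2:
x^0: 0 + 1 = 1 (mod 2)
x^1: 0 + 1 = 1 (mod 2)
x^2: 1 + 0 = 1 (mod 2)
Result: 1 + x + x^2

f + g = 1 + x + x^2


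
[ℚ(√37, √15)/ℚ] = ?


[ℚ(√37,√15):ℚ] = [ℚ(√37,√15):ℚ(√37)]·[ℚ(√37):ℚ] = 2·2 = 4

[ℚ(√37, √15)/ℚ] = 4


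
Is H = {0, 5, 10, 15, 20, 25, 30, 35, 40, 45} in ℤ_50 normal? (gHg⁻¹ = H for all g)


H = {0, 5, 10, 15, 20, 25, 30, 35, 40, 45} in ℤ_50
ℤ_50 is abelian; every subgroup of an abelian group is normal

Yes, normal subgroup


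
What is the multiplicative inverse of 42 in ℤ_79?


Use the extended Euclidean algorithm to write 1 = 42·s + 79·t; then s mod 79 is the inverse.
Euclidean algorithm:
  42 = 0·79 + 42
  79 = 1·42 + 37
  42 = 1·37 + 5
  37 = 7·5 + 2
  5 = 2·2 + 1
  2 = 2·1 + 0
gcd(42,79) = 1
Back-substitution gives: 42·(32) + 79·(-17) = 1
So 42⁻¹ ≡ 32 ≡ 32 (mod 79)
Check: 42 × 32 = 1344 ≡ 1 (mod 79) ✓

42⁻¹ ≡ 32 (mod 79)


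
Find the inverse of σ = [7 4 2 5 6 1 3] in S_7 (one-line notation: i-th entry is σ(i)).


To find σ⁻¹, swap domain and range:
σ(1) = 7 → σ⁻¹(7) = 1
σ(2) = 4 → σ⁻¹(4) = 2
σ(3) = 2 → σ⁻¹(2) = 3
σ(4) = 5 → σ⁻¹(5) = 4
σ(5) = 6 → σ⁻¹(6) = 5
σ(6) = 1 → σ⁻¹(1) = 6
σ(7) = 3 → σ⁻¹(3) = 7

σ⁻¹ = [6 3 7 2 4 5 1]


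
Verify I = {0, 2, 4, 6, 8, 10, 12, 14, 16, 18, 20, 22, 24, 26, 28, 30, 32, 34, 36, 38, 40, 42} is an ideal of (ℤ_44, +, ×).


Check ideal conditions for I = {0, 2, 4, 6, 8, 10, 12, 14, 16, 18, 20, 22, 24, 26, 28, 30, 32, 34, 36, 38, 40, 42} in ℤ_44:
(1) I is an additive subgroup? Yes
(2) For r ∈ ℤ_44 and a ∈ I: r·a ∈ I? Yes

Yes, I is an ideal of ℤ_44


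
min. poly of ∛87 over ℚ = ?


∛87 satisfies x³ - 87 = 0, irreducible over ℚ (no rational root; 87 is not a perfect cube)

Minimal polynomial: x³ - 87


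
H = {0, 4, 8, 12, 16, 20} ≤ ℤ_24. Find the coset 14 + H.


14 + H = {14 + h (mod 24) : h ∈ H}
14+0=14, 14+4=18, 14+8=22, 14+12=2, 14+16=6, 14+20=10
14 + H = {2, 6, 10, 14, 18, 22} = 2 + H

14 + H = {2, 6, 10, 14, 18, 22}


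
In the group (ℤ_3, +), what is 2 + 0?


Operation: addition mod 3
2 + 0 = (a + b) mod 3 with a = 2, b = 0

2 + 0 = 2


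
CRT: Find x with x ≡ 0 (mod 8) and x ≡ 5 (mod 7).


m₁ = 8, m₂ = 7, gcd = 1, so CRT applies. M = m₁·m₂ = 56
Let M₁ = M/m₁ = 7, M₂ = M/m₂ = 8
Find y₁ ≡ M₁⁻¹ (mod m₁): 7⁻¹ ≡ 7 (mod 8)
Find y₂ ≡ M₂⁻¹ (mod m₂): 8⁻¹ ≡ 1 (mod 7)
x = a₁·M₁·y₁ + a₂·M₂·y₂ = 0·7·7 + 5·8·1 = 40
Reduce mod 56: x ≡ 40
Check: 40 mod 8 = 0 ✓, 40 mod 7 = 5 ✓

x ≡ 40 (mod 56)


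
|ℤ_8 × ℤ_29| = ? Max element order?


|ℤ_8 × ℤ_29| = 8 × 29 = 232
Max element order = lcm(8,29) = 232
Cyclic? Yes (gcd=1)

|ℤ_8×ℤ_29| = 232, max element order = 232


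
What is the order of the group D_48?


|D_n| = 2n (n rotations and n reflections)
|D_48| = 2×48 = 96

|D_48| = 96


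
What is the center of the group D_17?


Z(G) = {g ∈ G | gx = xg for all x ∈ G}
For odd n, Z(D_n) = {e}: no nontrivial rotation commutes with all reflections

Z(D_17) = {e}


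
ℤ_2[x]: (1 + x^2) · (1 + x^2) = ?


Expand and collect like terms; reduce coefficients mod 2:
x^0: 1·1 = 1 ≡ 1 (mod 2)
x^1: 1·0 + 0·1 = 0 ≡ 0 (mod 2)
x^2: 1·1 + 0·0 + 1·1 = 2 ≡ 0 (mod 2)
x^3: 0·1 + 1·0 = 0 ≡ 0 (mod 2)
x^4: 1·1 = 1 ≡ 1 (mod 2)
Result: 1 + x^4

f · g = 1 + x^4


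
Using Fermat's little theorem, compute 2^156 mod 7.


Fermat's little theorem: if p is prime and gcd(a,p)=1, then a^(p-1) ≡ 1 (mod p)
p = 7 is prime, gcd(2,7) = 1
Reduce exponent: 156 mod 6 = 0
So 2^156 ≡ 2^0 (mod 7)
2^0 = 1

2^156 ≡ 1 (mod 7)


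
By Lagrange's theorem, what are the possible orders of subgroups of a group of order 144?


Lagrange's theorem: |H| divides |G|
|G| = 144
Divisors of 144: 1, 2, 3, 4, 6, 8, 9, 12, 16, 18, 24, 36, 48, 72, 144

Possible subgroup orders: {1, 2, 3, 4, 6, 8, 9, 12, 16, 18, 24, 36, 48, 72, 144}


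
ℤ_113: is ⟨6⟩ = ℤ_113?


g generates ℤ_n iff gcd(g, n) = 1
gcd(6, 113) = 1
Since gcd = 1, 6 is a generator.

Yes, 6 generates ℤ_113


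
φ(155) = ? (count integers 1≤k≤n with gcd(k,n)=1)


Factor n: 155 = 5 × 31
φ(n) = n · ∏(1 - 1/p) over distinct primes p | n
φ(155) = 155 · (1 - 1/5) · (1 - 1/31) = 120

φ(155) = 120


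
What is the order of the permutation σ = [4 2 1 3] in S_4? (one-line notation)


Cycle decomposition: (1 4 3)
Cycle lengths: 3
Order = lcm(3) = 3

ord(σ) = 3


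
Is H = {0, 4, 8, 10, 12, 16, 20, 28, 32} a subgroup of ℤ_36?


Subgroup test for H = {0, 4, 8, 10, 12, 16, 20, 28, 32} in (ℤ_36, +):
(1) 0 ∈ H? Yes
(2) Closure: for all a,b ∈ H, (a+b) mod 36 ∈ H? No  [counterexample: 4 + 10 = 14 ∉ H]
(3) Inverses: for all a ∈ H, -a mod 36 ∈ H? No

No, H is not a subgroup of ℤ_36


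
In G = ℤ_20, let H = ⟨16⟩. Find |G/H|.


|⟨16⟩| = n / gcd(16, 20) = 20 / 4 = 5
H is normal (ℤ_20 is abelian).
|G/H| = |G| / |H| = 20 / 5 = 4

|G/H| = 4


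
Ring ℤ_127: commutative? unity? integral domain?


ℤ_127 is a commutative ring with unity 1; 127 is prime, so ℤ_127 is a field (hence an integral domain)
Commutative: Yes
Integral domain: Yes
Has unity: Yes

ℤ_127: Commutative=Yes, Unity=Yes


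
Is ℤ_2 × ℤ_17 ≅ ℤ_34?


Comparing ℤ_2 × ℤ_17 and ℤ_34:
gcd(2,17) = 1, so ℤ_2 × ℤ_17 ≅ ℤ_34 (CRT)

Yes, ℤ_2 × ℤ_17 ≅ ℤ_34


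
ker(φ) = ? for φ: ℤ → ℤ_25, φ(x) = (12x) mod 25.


Kernel = preimage of identity
ker(φ) = {x ∈ ℤ : 12x ≡ 0 (mod 25)}. gcd(12,25) = 1, so 12x ≡ 0 (mod 25) ⟺ x ≡ 0 (mod 25/1 = 25). Hence ker(φ) = 25ℤ

ker(φ) = 25ℤ


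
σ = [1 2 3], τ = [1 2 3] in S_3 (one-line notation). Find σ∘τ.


σ∘τ: apply τ first, then σ
1 →τ 1 →σ 1
2 →τ 2 →σ 2
3 →τ 3 →σ 3

σ∘τ = [1 2 3]


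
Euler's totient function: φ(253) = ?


Factor n: 253 = 11 × 23
φ(n) = n · ∏(1 - 1/p) over distinct primes p | n
φ(253) = 253 · (1 - 1/11) · (1 - 1/23) = 220

φ(253) = 220


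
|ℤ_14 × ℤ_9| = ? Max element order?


|ℤ_14 × ℤ_9| = 14 × 9 = 126
Max element order = lcm(14,9) = 126
Cyclic? Yes (gcd=1)

|ℤ_14×ℤ_9| = 126, max element order = 126


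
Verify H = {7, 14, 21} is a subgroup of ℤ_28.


Subgroup test for H = {7, 14, 21} in (ℤ_28, +):
(1) 0 ∈ H? No
(2) Closure: for all a,b ∈ H, (a+b) mod 28 ∈ H? No  [counterexample: 7 + 21 = 0 ∉ H]
(3) Inverses: for all a ∈ H, -a mod 28 ∈ H? Yes

No, H is not a subgroup of ℤ_28


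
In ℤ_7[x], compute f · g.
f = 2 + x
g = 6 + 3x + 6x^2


Expand and collect like terms; reduce coefficients mod 7:
x^0: 2·6 = 12 ≡ 5 (mod 7)
x^1: 2·3 + 1·6 = 12 ≡ 5 (mod 7)
x^2: 2·6 + 1·3 = 15 ≡ 1 (mod 7)
x^3: 1·6 = 6 ≡ 6 (mod 7)
Result: 5 + 5x + x^2 + 6x^3

f · g = 5 + 5x + x^2 + 6x^3


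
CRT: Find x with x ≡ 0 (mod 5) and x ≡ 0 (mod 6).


m₁ = 5, m₂ = 6, gcd = 1, so CRT applies. M = m₁·m₂ = 30
Let M₁ = M/m₁ = 6, M₂ = M/m₂ = 5
Find y₁ ≡ M₁⁻¹ (mod m₁): 6⁻¹ ≡ 1 (mod 5)
Find y₂ ≡ M₂⁻¹ (mod m₂): 5⁻¹ ≡ 5 (mod 6)
x = a₁·M₁·y₁ + a₂·M₂·y₂ = 0·6·1 + 0·5·5 = 0
Reduce mod 30: x ≡ 0
Check: 0 mod 5 = 0 ✓, 0 mod 6 = 0 ✓

x ≡ 0 (mod 30)


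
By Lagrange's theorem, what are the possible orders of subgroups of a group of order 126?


Lagrange's theorem: |H| divides |G|
|G| = 126
Divisors of 126: 1, 2, 3, 6, 7, 9, 14, 18, 21, 42, 63, 126

Possible subgroup orders: {1, 2, 3, 6, 7, 9, 14, 18, 21, 42, 63, 126}


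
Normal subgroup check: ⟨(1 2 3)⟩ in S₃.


H = ⟨(1 2 3)⟩ in S₃
⟨(1 2 3)⟩ has order 3 and index 2 in S₃; index-2 subgroups are normal

Yes, normal subgroup


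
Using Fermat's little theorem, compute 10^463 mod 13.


Fermat's little theorem: if p is prime and gcd(a,p)=1, then a^(p-1) ≡ 1 (mod p)
p = 13 is prime, gcd(10,13) = 1
Reduce exponent: 463 mod 12 = 7
So 10^463 ≡ 10^7 (mod 13)
10^7 mod 13 = 10

10^463 ≡ 10 (mod 13)


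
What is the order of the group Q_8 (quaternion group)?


Q_8 = {±1, ±i, ±j, ±k}
|Q_8| = 8

|Q_8 (quaternion group)| = 8


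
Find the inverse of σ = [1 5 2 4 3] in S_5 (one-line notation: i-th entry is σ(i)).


To find σ⁻¹, swap domain and range:
σ(1) = 1 → σ⁻¹(1) = 1
σ(2) = 5 → σ⁻¹(5) = 2
σ(3) = 2 → σ⁻¹(2) = 3
σ(4) = 4 → σ⁻¹(4) = 4
σ(5) = 3 → σ⁻¹(3) = 5

σ⁻¹ = [1 3 5 4 2]


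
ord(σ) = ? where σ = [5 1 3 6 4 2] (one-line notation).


Cycle decomposition: (1 5 4 6 2)
Cycle lengths: 5
Order = lcm(5) = 5

ord(σ) = 5


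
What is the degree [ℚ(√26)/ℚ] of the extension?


√26 has minimal polynomial x² - 26 (irreducible over ℚ since 26 is squarefree)

[ℚ(√26)/ℚ] = 2


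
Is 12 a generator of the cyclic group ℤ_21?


g generates ℤ_n iff gcd(g, n) = 1
gcd(12, 21) = 3
Since gcd = 3 ≠ 1, ⟨12⟩ has order 7 < 21, so 12 is not a generator.

No, 12 does not generate ℤ_21


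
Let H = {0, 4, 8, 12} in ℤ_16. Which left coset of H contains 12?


12 + H = {12 + h (mod 16) : h ∈ H}
12+0=12, 12+4=0, 12+8=4, 12+12=8
12 + H = {0, 4, 8, 12} = 0 + H

12 + H = {0, 4, 8, 12}


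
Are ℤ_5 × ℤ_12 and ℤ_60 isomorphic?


Comparing ℤ_5 × ℤ_12 and ℤ_60:
gcd(5,12) = 1, so ℤ_5 × ℤ_12 ≅ ℤ_60 (CRT)

Yes, ℤ_5 × ℤ_12 ≅ ℤ_60


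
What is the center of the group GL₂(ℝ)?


Z(G) = {g ∈ G | gx = xg for all x ∈ G}
Only scalar multiples of the identity commute with all invertible matrices

Z(GL₂(ℝ)) = {aI : a ∈ ℝ, a ≠ 0}


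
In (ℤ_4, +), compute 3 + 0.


Operation: addition mod 4
3 + 0 = (a + b) mod 4 with a = 3, b = 0

3 + 0 = 3


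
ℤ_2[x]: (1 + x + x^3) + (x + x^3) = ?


Add coefficients mod 2:
x^0: 1 + 0 = 1 (mod 2)
x^1: 1 + 1 = 0 (mod 2)
x^2: 0 + 0 = 0 (mod 2)
x^3: 1 + 1 = 0 (mod 2)
Result: 1

f + g = 1


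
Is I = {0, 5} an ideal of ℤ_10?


Check ideal conditions for I = {0, 5} in ℤ_10:
(1) I is an additive subgroup? Yes
(2) For r ∈ ℤ_10 and a ∈ I: r·a ∈ I? Yes

Yes, I is an ideal of ℤ_10


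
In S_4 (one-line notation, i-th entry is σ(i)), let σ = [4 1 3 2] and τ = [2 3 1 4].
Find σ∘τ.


σ∘τ: apply τ first, then σ
1 →τ 2 →σ 1
2 →τ 3 →σ 3
3 →τ 1 →σ 4
4 →τ 4 →σ 2

σ∘τ = [1 3 4 2]


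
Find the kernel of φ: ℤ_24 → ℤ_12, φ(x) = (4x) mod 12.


Kernel = preimage of identity
ker(φ) = {x ∈ ℤ_24 : 4x ≡ 0 (mod 12)}. Since 12 | 24, φ is well-defined. The kernel is the cyclic subgroup ⟨3⟩ of ℤ_24 (order 8), i.e. {0, 3, 6, 9, 12, 15, 18, 21}

ker(φ) = {0, 3, 6, 9, 12, 15, 18, 21}


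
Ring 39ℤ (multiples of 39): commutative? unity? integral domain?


39ℤ is a commutative ring under +,× but has no multiplicative identity (1 ∉ 39ℤ); it has no zero divisors, but without unity it is not an integral domain
Commutative: Yes
Integral domain: No
Has unity: No

39ℤ (multiples of 39): Commutative=Yes, Unity=No


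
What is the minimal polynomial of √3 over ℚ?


√3 satisfies x² - 3 = 0, irreducible over ℚ since 3 is squarefree

Minimal polynomial: x² - 3


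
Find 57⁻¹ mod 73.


Use the extended Euclidean algorithm to write 1 = 57·s + 73·t; then s mod 73 is the inverse.
Euclidean algorithm:
  57 = 0·73 + 57
  73 = 1·57 + 16
  57 = 3·16 + 9
  16 = 1·9 + 7
  9 = 1·7 + 2
  7 = 3·2 + 1
  2 = 2·1 + 0
gcd(57,73) = 1
Back-substitution gives: 57·(-32) + 73·(25) = 1
So 57⁻¹ ≡ -32 ≡ 41 (mod 73)
Check: 57 × 41 = 2337 ≡ 1 (mod 73) ✓

57⁻¹ ≡ 41 (mod 73)


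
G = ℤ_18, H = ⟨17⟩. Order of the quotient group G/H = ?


|⟨17⟩| = n / gcd(17, 18) = 18 / 1 = 18
H is normal (ℤ_18 is abelian).
|G/H| = |G| / |H| = 18 / 18 = 1

|G/H| = 1


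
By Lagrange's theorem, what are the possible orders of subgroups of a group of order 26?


Lagrange's theorem: |H| divides |G|
|G| = 26
Divisors of 26: 1, 2, 13, 26

Possible subgroup orders: {1, 2, 13, 26}


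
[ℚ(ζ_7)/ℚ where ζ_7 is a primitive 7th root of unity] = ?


[ℚ(ζ_n):ℚ] = deg Φ_n(x) = φ(n). Here φ(7) = 6

[ℚ(ζ_7)/ℚ where ζ_7 is a primitive 7th root of unity] = 6


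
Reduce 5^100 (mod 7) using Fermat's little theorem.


Fermat's little theorem: if p is prime and gcd(a,p)=1, then a^(p-1) ≡ 1 (mod p)
p = 7 is prime, gcd(5,7) = 1
Reduce exponent: 100 mod 6 = 4
So 5^100 ≡ 5^4 (mod 7)
5^4 mod 7 = 2

5^100 ≡ 2 (mod 7)


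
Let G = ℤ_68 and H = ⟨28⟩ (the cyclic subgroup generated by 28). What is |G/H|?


|⟨28⟩| = n / gcd(28, 68) = 68 / 4 = 17
H is normal (ℤ_68 is abelian).
|G/H| = |G| / |H| = 68 / 17 = 4

|G/H| = 4


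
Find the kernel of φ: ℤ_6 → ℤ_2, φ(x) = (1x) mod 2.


Kernel = preimage of identity
ker(φ) = {x ∈ ℤ_6 : 1x ≡ 0 (mod 2)}. Since 2 | 6, φ is well-defined. The kernel is the cyclic subgroup ⟨2⟩ of ℤ_6 (order 3), i.e. {0, 2, 4}

ker(φ) = {0, 2, 4}


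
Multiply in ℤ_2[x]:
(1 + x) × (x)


Expand and collect like terms; reduce coefficients mod 2:
x^0: 1·0 = 0 ≡ 0 (mod 2)
x^1: 1·1 + 1·0 = 1 ≡ 1 (mod 2)
x^2: 1·1 = 1 ≡ 1 (mod 2)
Result: x + x^2

f · g = x + x^2


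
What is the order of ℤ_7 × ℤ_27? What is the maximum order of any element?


|ℤ_7 × ℤ_27| = 7 × 27 = 189
Max element order = lcm(7,27) = 189
Cyclic? Yes (gcd=1)

|ℤ_7×ℤ_27| = 189, max element order = 189


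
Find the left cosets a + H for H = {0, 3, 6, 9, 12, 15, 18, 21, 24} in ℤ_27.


H = {0, 3, 6, 9, 12, 15, 18, 21, 24}, |H| = 9
Number of cosets = |G|/|H| = 27/9 = 3
0 + H = {0, 3, 6, 9, 12, 15, 18, 21, 24}
1 + H = {1, 4, 7, 10, 13, 16, 19, 22, 25}
2 + H = {2, 5, 8, 11, 14, 17, 20, 23, 26}

Cosets: 0+H={0,3,6,9,12,15,18,21,24}; 1+H={1,4,7,10,13,16,19,22,25}; 2+H={2,5,8,11,14,17,20,23,26}


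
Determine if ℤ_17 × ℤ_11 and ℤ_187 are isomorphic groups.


Comparing ℤ_17 × ℤ_11 and ℤ_187:
gcd(17,11) = 1, so ℤ_17 × ℤ_11 ≅ ℤ_187 (CRT)

Yes, ℤ_17 × ℤ_11 ≅ ℤ_187


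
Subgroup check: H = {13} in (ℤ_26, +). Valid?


Subgroup test for H = {13} in (ℤ_26, +):
(1) 0 ∈ H? No
(2) Closure: for all a,b ∈ H, (a+b) mod 26 ∈ H? No  [counterexample: 13 + 13 = 0 ∉ H]
(3) Inverses: for all a ∈ H, -a mod 26 ∈ H? Yes

No, H is not a subgroup of ℤ_26


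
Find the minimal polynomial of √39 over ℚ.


√39 satisfies x² - 39 = 0, irreducible over ℚ since 39 is squarefree

Minimal polynomial: x² - 39


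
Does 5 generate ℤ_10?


g generates ℤ_n iff gcd(g, n) = 1
gcd(5, 10) = 5
Since gcd = 5 ≠ 1, ⟨5⟩ has order 2 < 10, so 5 is not a generator.

No, 5 does not generate ℤ_10


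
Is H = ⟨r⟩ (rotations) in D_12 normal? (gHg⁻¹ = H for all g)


H = ⟨r⟩ (rotations) in D_12
The rotation subgroup ⟨r⟩ has index 2 in D_12, so it is normal

Yes, normal subgroup


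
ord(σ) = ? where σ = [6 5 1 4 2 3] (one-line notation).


Cycle decomposition: (1 6 3) (2 5)
Cycle lengths: 3, 2
Order = lcm(3, 2) = 6

ord(σ) = 6


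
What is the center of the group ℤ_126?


Z(G) = {g ∈ G | gx = xg for all x ∈ G}
ℤ_126 is abelian, so Z(G) = G

Z(ℤ_126) = ℤ_126


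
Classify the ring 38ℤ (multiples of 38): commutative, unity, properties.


38ℤ is a commutative ring under +,× but has no multiplicative identity (1 ∉ 38ℤ); it has no zero divisors, but without unity it is not an integral domain
Commutative: Yes
Integral domain: No
Has unity: No

38ℤ (multiples of 38): Commutative=Yes, Unity=No


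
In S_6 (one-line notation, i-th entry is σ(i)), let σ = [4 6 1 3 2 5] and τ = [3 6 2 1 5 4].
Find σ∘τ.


σ∘τ: apply τ first, then σ
1 →τ 3 →σ 1
2 →τ 6 →σ 5
3 →τ 2 →σ 6
4 →τ 1 →σ 4
5 →τ 5 →σ 2
6 →τ 4 →σ 3

σ∘τ = [1 5 6 4 2 3]


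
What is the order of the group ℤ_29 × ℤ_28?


|A × B| = |A| · |B|
|ℤ_29 × ℤ_28| = 29 × 28 = 812

|ℤ_29 × ℤ_28| = 812


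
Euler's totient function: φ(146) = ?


Factor n: 146 = 2 × 73
φ(n) = n · ∏(1 - 1/p) over distinct primes p | n
φ(146) = 146 · (1 - 1/2) · (1 - 1/73) = 72

φ(146) = 72


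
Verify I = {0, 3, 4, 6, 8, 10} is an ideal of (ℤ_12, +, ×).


Check ideal conditions for I = {0, 3, 4, 6, 8, 10} in ℤ_12:
(1) I is an additive subgroup? No
(2) For r ∈ ℤ_12 and a ∈ I: r·a ∈ I? No  [counterexample: r=3, a=3, r·a mod 12 = 9 ∉ I]

No, I is not an ideal of ℤ_12


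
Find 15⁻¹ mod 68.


Use the extended Euclidean algorithm to write 1 = 15·s + 68·t; then s mod 68 is the inverse.
Euclidean algorithm:
  15 = 0·68 + 15
  68 = 4·15 + 8
  15 = 1·8 + 7
  8 = 1·7 + 1
  7 = 7·1 + 0
gcd(15,68) = 1
Back-substitution gives: 15·(-9) + 68·(2) = 1
So 15⁻¹ ≡ -9 ≡ 59 (mod 68)
Check: 15 × 59 = 885 ≡ 1 (mod 68) ✓

15⁻¹ ≡ 59 (mod 68)


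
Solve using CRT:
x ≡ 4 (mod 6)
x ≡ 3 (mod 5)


m₁ = 6, m₂ = 5, gcd = 1, so CRT applies. M = m₁·m₂ = 30
Let M₁ = M/m₁ = 5, M₂ = M/m₂ = 6
Find y₁ ≡ M₁⁻¹ (mod m₁): 5⁻¹ ≡ 5 (mod 6)
Find y₂ ≡ M₂⁻¹ (mod m₂): 6⁻¹ ≡ 1 (mod 5)
x = a₁·M₁·y₁ + a₂·M₂·y₂ = 4·5·5 + 3·6·1 = 118
Reduce mod 30: x ≡ 28
Check: 28 mod 6 = 4 ✓, 28 mod 5 = 3 ✓

x ≡ 28 (mod 30)


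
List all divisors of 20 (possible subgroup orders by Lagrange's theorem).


Lagrange's theorem: |H| divides |G|
|G| = 20
Divisors of 20: 1, 2, 4, 5, 10, 20

Possible subgroup orders: {1, 2, 4, 5, 10, 20}


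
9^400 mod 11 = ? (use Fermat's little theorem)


Fermat's little theorem: if p is prime and gcd(a,p)=1, then a^(p-1) ≡ 1 (mod p)
p = 11 is prime, gcd(9,11) = 1
Reduce exponent: 400 mod 10 = 0
So 9^400 ≡ 9^0 (mod 11)
9^0 = 1

9^400 ≡ 1 (mod 11)


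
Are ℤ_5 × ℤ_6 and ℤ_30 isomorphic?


Comparing ℤ_5 × ℤ_6 and ℤ_30:
gcd(5,6) = 1, so ℤ_5 × ℤ_6 ≅ ℤ_30 (CRT)

Yes, ℤ_5 × ℤ_6 ≅ ℤ_30


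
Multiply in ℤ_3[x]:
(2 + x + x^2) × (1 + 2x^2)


Expand and collect like terms; reduce coefficients mod 3:
x^0: 2·1 = 2 ≡ 2 (mod 3)
x^1: 2·0 + 1·1 = 1 ≡ 1 (mod 3)
x^2: 2·2 + 1·0 + 1·1 = 5 ≡ 2 (mod 3)
x^3: 1·2 + 1·0 = 2 ≡ 2 (mod 3)
x^4: 1·2 = 2 ≡ 2 (mod 3)
Result: 2 + x + 2x^2 + 2x^3 + 2x^4

f · g = 2 + x + 2x^2 + 2x^3 + 2x^4


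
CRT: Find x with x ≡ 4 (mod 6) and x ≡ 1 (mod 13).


m₁ = 6, m₂ = 13, gcd = 1, so CRT applies. M = m₁·m₂ = 78
Let M₁ = M/m₁ = 13, M₂ = M/m₂ = 6
Find y₁ ≡ M₁⁻¹ (mod m₁): 13⁻¹ ≡ 1 (mod 6)
Find y₂ ≡ M₂⁻¹ (mod m₂): 6⁻¹ ≡ 11 (mod 13)
x = a₁·M₁·y₁ + a₂·M₂·y₂ = 4·13·1 + 1·6·11 = 118
Reduce mod 78: x ≡ 40
Check: 40 mod 6 = 4 ✓, 40 mod 13 = 1 ✓

x ≡ 40 (mod 78)


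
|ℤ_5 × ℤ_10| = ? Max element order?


|ℤ_5 × ℤ_10| = 5 × 10 = 50
Max element order = lcm(5,10) = 10
Cyclic? No (gcd=5)

|ℤ_5×ℤ_10| = 50, max element order = 10


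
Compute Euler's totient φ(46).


Factor n: 46 = 2 × 23
φ(n) = n · ∏(1 - 1/p) over distinct primes p | n
φ(46) = 46 · (1 - 1/2) · (1 - 1/23) = 22

φ(46) = 22


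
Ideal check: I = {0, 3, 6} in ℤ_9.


Check ideal conditions for I = {0, 3, 6} in ℤ_9:
(1) I is an additive subgroup? Yes
(2) For r ∈ ℤ_9 and a ∈ I: r·a ∈ I? Yes

Yes, I is an ideal of ℤ_9


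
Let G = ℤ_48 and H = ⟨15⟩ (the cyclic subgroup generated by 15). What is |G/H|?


|⟨15⟩| = n / gcd(15, 48) = 48 / 3 = 16
H is normal (ℤ_48 is abelian).
|G/H| = |G| / |H| = 48 / 16 = 3

|G/H| = 3


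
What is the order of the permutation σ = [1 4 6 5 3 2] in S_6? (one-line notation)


Cycle decomposition: (2 4 5 3 6)
Cycle lengths: 5
Order = lcm(5) = 5

ord(σ) = 5


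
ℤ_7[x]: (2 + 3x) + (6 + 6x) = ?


Add coefficients mod 7:
x^0: 2 + 6 = 1 (mod 7)
x^1: 3 + 6 = 2 (mod 7)
Result: 1 + 2x

f + g = 1 + 2x


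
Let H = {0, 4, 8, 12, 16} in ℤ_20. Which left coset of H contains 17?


17 + H = {17 + h (mod 20) : h ∈ H}
17+0=17, 17+4=1, 17+8=5, 17+12=9, 17+16=13
17 + H = {1, 5, 9, 13, 17} = 1 + H

17 + H = {1, 5, 9, 13, 17}


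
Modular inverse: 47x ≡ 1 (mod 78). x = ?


Use the extended Euclidean algorithm to write 1 = 47·s + 78·t; then s mod 78 is the inverse.
Euclidean algorithm:
  47 = 0·78 + 47
  78 = 1·47 + 31
  47 = 1·31 + 16
  31 = 1·16 + 15
  16 = 1·15 + 1
  15 = 15·1 + 0
gcd(47,78) = 1
Back-substitution gives: 47·(5) + 78·(-3) = 1
So 47⁻¹ ≡ 5 ≡ 5 (mod 78)
Check: 47 × 5 = 235 ≡ 1 (mod 78) ✓

47⁻¹ ≡ 5 (mod 78)


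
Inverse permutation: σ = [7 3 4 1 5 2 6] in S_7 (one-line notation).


To find σ⁻¹, swap domain and range:
σ(1) = 7 → σ⁻¹(7) = 1
σ(2) = 3 → σ⁻¹(3) = 2
σ(3) = 4 → σ⁻¹(4) = 3
σ(4) = 1 → σ⁻¹(1) = 4
σ(5) = 5 → σ⁻¹(5) = 5
σ(6) = 2 → σ⁻¹(2) = 6
σ(7) = 6 → σ⁻¹(6) = 7

σ⁻¹ = [4 6 2 3 5 7 1]


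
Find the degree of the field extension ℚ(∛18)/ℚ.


∛18 has minimal polynomial x³ - 18 (irreducible over ℚ since 18 is not a perfect cube)

[ℚ(∛18)/ℚ] = 3


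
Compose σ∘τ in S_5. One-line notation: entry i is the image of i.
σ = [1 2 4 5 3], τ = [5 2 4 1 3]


σ∘τ: apply τ first, then σ
1 →τ 5 →σ 3
2 →τ 2 →σ 2
3 →τ 4 →σ 5
4 →τ 1 →σ 1
5 →τ 3 →σ 4

σ∘τ = [3 2 5 1 4]


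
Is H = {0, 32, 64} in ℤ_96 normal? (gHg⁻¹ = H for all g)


H = {0, 32, 64} in ℤ_96
ℤ_96 is abelian; every subgroup of an abelian group is normal

Yes, normal subgroup


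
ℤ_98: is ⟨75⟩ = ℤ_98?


g generates ℤ_n iff gcd(g, n) = 1
gcd(75, 98) = 1
Since gcd = 1, 75 is a generator.

Yes, 75 generates ℤ_98


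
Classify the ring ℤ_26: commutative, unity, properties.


ℤ_26 is a commutative ring with unity 1; 26 = 2×13 is composite, so 2·13 ≡ 0 gives zero divisors (not an integral domain)
Commutative: Yes
Integral domain: No
Has unity: Yes

ℤ_26: Commutative=Yes, Unity=Yes


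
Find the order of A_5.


|A_n| = n!/2 (even permutations)
|A_5| = 5!/2 = 120/2 = 60

|A_5| = 60


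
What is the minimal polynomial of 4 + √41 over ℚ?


Let α = 4 + √41. Then α - 4 = √41, so (α - 4)² = 41, giving α² - 8α - 25 = 0. Degree 2 and α ∉ ℚ, so this is the minimal polynomial.

Minimal polynomial: x² - 8x - 25


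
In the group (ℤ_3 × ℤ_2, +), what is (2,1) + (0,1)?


Operation: componentwise addition mod (3, 2)
(2,1) + (0,1) = ((a₁+b₁) mod 3, (a₂+b₂) mod 2) with a = (2,1), b = (0,1)

(2,1) + (0,1) = (2,0)


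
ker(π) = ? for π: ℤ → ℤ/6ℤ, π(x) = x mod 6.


Kernel = preimage of identity
ker(π) = multiples of 6 = 6ℤ

ker(π) = 6ℤ


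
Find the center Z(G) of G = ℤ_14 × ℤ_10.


Z(G) = {g ∈ G | gx = xg for all x ∈ G}
Direct product of abelian groups is abelian, so Z(G) = G

Z(ℤ_14 × ℤ_10) = ℤ_14 × ℤ_10


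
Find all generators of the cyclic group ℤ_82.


g generates ℤ_n iff gcd(g,n) = 1
Prime factors of 82: 2, 41
Generators are g ∈ {1,...,81} not divisible by any of these primes.
Generators: {1, 3, 5, 7, 9, 11, 13, 15, 17, 19, 21, 23, 25, 27, 29, 31, 33, 35, 37, 39, 43, 45, 47, 49, 51, 53, 55, 57, 59, 61, 63, 65, 67, 69, 71, 73, 75, 77, 79, 81}
Number of generators = φ(82) = 40

Generators of ℤ_82 = {1, 3, 5, 7, 9, 11, 13, 15, 17, 19, 21, 23, 25, 27, 29, 31, 33, 35, 37, 39, 43, 45, 47, 49, 51, 53, 55, 57, 59, 61, 63, 65, 67, 69, 71, 73, 75, 77, 79, 81}


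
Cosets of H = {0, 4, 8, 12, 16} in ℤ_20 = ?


H = {0, 4, 8, 12, 16}, |H| = 5
Number of cosets = |G|/|H| = 20/5 = 4
0 + H = {0, 4, 8, 12, 16}
1 + H = {1, 5, 9, 13, 17}
2 + H = {2, 6, 10, 14, 18}
3 + H = {3, 7, 11, 15, 19}

Cosets: 0+H={0,4,8,12,16}; 1+H={1,5,9,13,17}; 2+H={2,6,10,14,18}; 3+H={3,7,11,15,19}


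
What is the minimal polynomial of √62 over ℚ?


√62 satisfies x² - 62 = 0, irreducible over ℚ since 62 is squarefree

Minimal polynomial: x² - 62


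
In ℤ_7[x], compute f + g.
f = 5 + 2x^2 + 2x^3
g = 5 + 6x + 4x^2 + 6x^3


Add coefficients mod 7:
x^0: 5 + 5 = 3 (mod 7)
x^1: 0 + 6 = 6 (mod 7)
x^2: 2 + 4 = 6 (mod 7)
x^3: 2 + 6 = 1 (mod 7)
Result: 3 + 6x + 6x^2 + x^3

f + g = 3 + 6x + 6x^2 + x^3


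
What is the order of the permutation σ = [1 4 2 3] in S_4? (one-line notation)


Cycle decomposition: (2 4 3)
Cycle lengths: 3
Order = lcm(3) = 3

ord(σ) = 3


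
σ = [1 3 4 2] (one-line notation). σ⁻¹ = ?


To find σ⁻¹, swap domain and range:
σ(1) = 1 → σ⁻¹(1) = 1
σ(2) = 3 → σ⁻¹(3) = 2
σ(3) = 4 → σ⁻¹(4) = 3
σ(4) = 2 → σ⁻¹(2) = 4

σ⁻¹ = [1 4 2 3]


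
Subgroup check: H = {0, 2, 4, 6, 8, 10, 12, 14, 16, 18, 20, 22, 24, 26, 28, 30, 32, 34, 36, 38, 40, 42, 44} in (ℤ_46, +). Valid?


Subgroup test for H = {0, 2, 4, 6, 8, 10, 12, 14, 16, 18, 20, 22, 24, 26, 28, 30, 32, 34, 36, 38, 40, 42, 44} in (ℤ_46, +):
(1) 0 ∈ H? Yes
(2) Closure: for all a,b ∈ H, (a+b) mod 46 ∈ H? Yes
(3) Inverses: for all a ∈ H, -a mod 46 ∈ H? Yes

Yes, H is a subgroup of ℤ_46


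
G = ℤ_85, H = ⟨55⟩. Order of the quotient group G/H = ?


|⟨55⟩| = n / gcd(55, 85) = 85 / 5 = 17
H is normal (ℤ_85 is abelian).
|G/H| = |G| / |H| = 85 / 17 = 5

|G/H| = 5


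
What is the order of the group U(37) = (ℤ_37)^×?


U(n) is the group of units mod n; |U(n)| = φ(n)
|U(37)| = φ(37) = 36

|U(37) = (ℤ_37)^×| = 36


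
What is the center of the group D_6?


Z(G) = {g ∈ G | gx = xg for all x ∈ G}
For even n, Z(D_n) = {e, r^(n/2)}: the 180° rotation r^3 commutes with every reflection and rotation

Z(D_6) = {e, r^3}


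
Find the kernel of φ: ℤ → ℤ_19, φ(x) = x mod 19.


Kernel = preimage of identity
ker(φ) = {x ∈ ℤ : x ≡ 0 (mod 19)} = 19ℤ = {0, ±19, ±38, ...}

ker(φ) = 19ℤ


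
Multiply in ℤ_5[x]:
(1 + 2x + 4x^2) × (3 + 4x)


Expand and collect like terms; reduce coefficients mod 5:
x^0: 1·3 = 3 ≡ 3 (mod 5)
x^1: 1·4 + 2·3 = 10 ≡ 0 (mod 5)
x^2: 2·4 + 4·3 = 20 ≡ 0 (mod 5)
x^3: 4·4 = 16 ≡ 1 (mod 5)
Result: 3 + x^3

f · g = 3 + x^3


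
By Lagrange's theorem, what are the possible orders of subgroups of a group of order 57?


Lagrange's theorem: |H| divides |G|
|G| = 57
Divisors of 57: 1, 3, 19, 57

Possible subgroup orders: {1, 3, 19, 57}


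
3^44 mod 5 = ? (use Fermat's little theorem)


Fermat's little theorem: if p is prime and gcd(a,p)=1, then a^(p-1) ≡ 1 (mod p)
p = 5 is prime, gcd(3,5) = 1
Reduce exponent: 44 mod 4 = 0
So 3^44 ≡ 3^0 (mod 5)
3^0 = 1

3^44 ≡ 1 (mod 5)


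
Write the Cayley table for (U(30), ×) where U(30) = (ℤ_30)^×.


Elements: {1, 7, 11, 13, 17, 19, 23, 29}
Operation: multiplication mod 30
Entry (a, b) = (a × b) mod 30

Cayley table:
   |  1 |  7 | 11 | 13 | 17 | 19 | 23 | 29
 1 |  1 |  7 | 11 | 13 | 17 | 19 | 23 | 29
 7 |  7 | 19 | 17 |  1 | 29 | 13 | 11 | 23
11 | 11 | 17 |  1 | 23 |  7 | 29 | 13 | 19
13 | 13 |  1 | 23 | 19 | 11 |  7 | 29 | 17
17 | 17 | 29 |  7 | 11 | 19 | 23 |  1 | 13
19 | 19 | 13 | 29 |  7 | 23 |  1 | 17 | 11
23 | 23 | 11 | 13 | 29 |  1 | 17 | 19 |  7
29 | 29 | 23 | 19 | 17 | 13 | 11 |  7 |  1


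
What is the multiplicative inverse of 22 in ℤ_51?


Use the extended Euclidean algorithm to write 1 = 22·s + 51·t; then s mod 51 is the inverse.
Euclidean algorithm:
  22 = 0·51 + 22
  51 = 2·22 + 7
  22 = 3·7 + 1
  7 = 7·1 + 0
gcd(22,51) = 1
Back-substitution gives: 22·(7) + 51·(-3) = 1
So 22⁻¹ ≡ 7 ≡ 7 (mod 51)
Check: 22 × 7 = 154 ≡ 1 (mod 51) ✓

22⁻¹ ≡ 7 (mod 51)


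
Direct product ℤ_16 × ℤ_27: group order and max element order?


|ℤ_16 × ℤ_27| = 16 × 27 = 432
Max element order = lcm(16,27) = 432
Cyclic? Yes (gcd=1)

|ℤ_16×ℤ_27| = 432, max element order = 432


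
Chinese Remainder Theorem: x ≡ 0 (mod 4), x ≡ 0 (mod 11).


m₁ = 4, m₂ = 11, gcd = 1, so CRT applies. M = m₁·m₂ = 44
Let M₁ = M/m₁ = 11, M₂ = M/m₂ = 4
Find y₁ ≡ M₁⁻¹ (mod m₁): 11⁻¹ ≡ 3 (mod 4)
Find y₂ ≡ M₂⁻¹ (mod m₂): 4⁻¹ ≡ 3 (mod 11)
x = a₁·M₁·y₁ + a₂·M₂·y₂ = 0·11·3 + 0·4·3 = 0
Reduce mod 44: x ≡ 0
Check: 0 mod 4 = 0 ✓, 0 mod 11 = 0 ✓

x ≡ 0 (mod 44)
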